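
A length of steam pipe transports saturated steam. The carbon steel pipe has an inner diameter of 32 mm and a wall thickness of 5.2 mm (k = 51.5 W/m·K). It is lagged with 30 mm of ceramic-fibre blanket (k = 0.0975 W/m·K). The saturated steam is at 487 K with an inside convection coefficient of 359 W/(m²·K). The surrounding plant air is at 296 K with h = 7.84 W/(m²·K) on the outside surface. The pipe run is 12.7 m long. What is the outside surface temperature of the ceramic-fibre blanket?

For a radial system each layer contributes R = ln(r_out/r_in)/(2πkL); films add R = 1/(hA).
R_inner film = 1/(h_i·2πr₁L) = 1/(359×2π×0.016×12.7) = 0.002182 K/W
R_carbon steel pipe wall = ln(21.2/16)/(2π×51.5×12.7) = 6.848×10^-5 K/W
R_ceramic-fibre blanket = ln(51.2/21.2)/(2π×0.0975×12.7) = 0.1133 K/W
R_outer film = 1/(h_o·2πr_oL) = 1/(7.84×2π×0.0512×12.7) = 0.03122 K/W
R_total = 0.1468 K/W
Q = ΔT/R_total = 191/0.1468
Q = 1300 W
T_interface = T_inner − Q·ΣR(inner→interface) = 487 − 1300×0.1156

T ≈ 337 K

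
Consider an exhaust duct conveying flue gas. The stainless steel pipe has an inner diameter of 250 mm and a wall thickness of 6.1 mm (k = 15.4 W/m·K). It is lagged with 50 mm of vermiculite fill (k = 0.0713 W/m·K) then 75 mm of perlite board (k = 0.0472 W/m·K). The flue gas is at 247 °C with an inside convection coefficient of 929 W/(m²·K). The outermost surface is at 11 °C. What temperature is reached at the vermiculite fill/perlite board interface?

T ≈ 157 °C

Radial resistances (cylindrical: R_cond = ln(r_o/r_i)/(2πkL), R_conv = 1/(h·2πrL)):
R_inner film = 1/(h_i·2πr₁L) = 1/(929×2π×0.125×1) = 0.001371 K/W
R_stainless steel pipe wall = ln(131.1/125)/(2π×15.4×1) = 4.924×10^-4 K/W
R_vermiculite fill = ln(181.1/131.1)/(2π×0.0713×1) = 0.7212 K/W
R_perlite board = ln(256.1/181.1)/(2π×0.0472×1) = 1.168 K/W
R_total = 1.891 K/W
Q = ΔT/R_total = 236/1.891
Q = 125 W/m
T_interface = T_inner − Q·ΣR(inner→interface) = 247 − 125×0.7231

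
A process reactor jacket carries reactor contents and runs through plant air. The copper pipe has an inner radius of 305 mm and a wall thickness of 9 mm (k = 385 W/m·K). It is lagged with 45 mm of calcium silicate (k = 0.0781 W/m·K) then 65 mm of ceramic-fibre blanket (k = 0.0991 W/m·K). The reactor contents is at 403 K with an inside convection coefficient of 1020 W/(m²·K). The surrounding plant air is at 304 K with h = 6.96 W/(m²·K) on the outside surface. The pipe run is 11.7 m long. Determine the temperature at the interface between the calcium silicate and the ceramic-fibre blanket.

T ≈ 357 K

Cylindrical conduction, so R = ln(r₂/r₁)/(2πkL) per layer, in series:
R_inner film = 1/(h_i·2πr₁L) = 1/(1020×2π×0.305×11.7) = 4.373×10^-5 K/W
R_copper pipe wall = ln(314/305)/(2π×385×11.7) = 1.028×10^-6 K/W
R_calcium silicate = ln(359/314)/(2π×0.0781×11.7) = 0.02333 K/W
R_ceramic-fibre blanket = ln(424/359)/(2π×0.0991×11.7) = 0.02284 K/W
R_outer film = 1/(h_o·2πr_oL) = 1/(6.96×2π×0.424×11.7) = 0.00461 K/W
R_total = 0.05082 K/W
Q = ΔT/R_total = 99/0.05082
Q = 1950 W
T_interface = T_inner − Q·ΣR(inner→interface) = 403 − 1950×0.02337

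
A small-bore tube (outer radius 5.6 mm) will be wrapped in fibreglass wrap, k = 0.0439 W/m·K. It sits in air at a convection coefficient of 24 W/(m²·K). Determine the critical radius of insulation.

r_cr ≈ 1.83 mm

For a cylinder r_cr = k/h = 0.0439/24
r_cr = 1.83 mm; since the bare radius (5.6 mm) is above r_cr, any added insulation will reduce heat loss.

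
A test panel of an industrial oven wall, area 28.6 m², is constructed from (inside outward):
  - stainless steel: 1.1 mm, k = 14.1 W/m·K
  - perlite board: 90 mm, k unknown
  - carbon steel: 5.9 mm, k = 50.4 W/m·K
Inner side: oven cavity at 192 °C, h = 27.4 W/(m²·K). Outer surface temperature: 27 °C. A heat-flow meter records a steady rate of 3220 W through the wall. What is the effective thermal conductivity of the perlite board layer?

Treating each layer as a thermal resistance in series:
R_inner film = 1/(h_i·A) = 1/(27.4×28.6) = 0.001276 K/W
R_stainless steel = L/(kA) = 0.0011/(14.1×28.6) = 2.728×10^-6 K/W
R_carbon steel = L/(kA) = 0.0059/(50.4×28.6) = 4.093×10^-6 K/W
Sum of known resistances R_other = 0.001283 K/W
Total R = ΔT/Q = 165/3220 = 0.05124 K/W
R_perlite board = R_total − R_other = 0.04996 K/W
k = L/(R·A) = 0.09/(0.04996×28.6)

k ≈ 0.063 W/(m·K)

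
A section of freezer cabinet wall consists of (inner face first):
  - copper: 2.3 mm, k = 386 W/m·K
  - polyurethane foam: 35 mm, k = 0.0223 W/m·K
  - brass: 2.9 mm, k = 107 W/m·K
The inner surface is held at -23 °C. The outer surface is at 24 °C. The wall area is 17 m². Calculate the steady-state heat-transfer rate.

Q ≈ 509 W

Series thermal resistances:
R_copper = L/(kA) = 0.0023/(386×17) = 3.505×10^-7 K/W
R_polyurethane foam = L/(kA) = 0.035/(0.0223×17) = 0.09232 K/W
R_brass = L/(kA) = 0.0029/(107×17) = 1.594×10^-6 K/W
R_total = 0.09233 K/W
Q = ΔT / R_total = 47 / 0.09233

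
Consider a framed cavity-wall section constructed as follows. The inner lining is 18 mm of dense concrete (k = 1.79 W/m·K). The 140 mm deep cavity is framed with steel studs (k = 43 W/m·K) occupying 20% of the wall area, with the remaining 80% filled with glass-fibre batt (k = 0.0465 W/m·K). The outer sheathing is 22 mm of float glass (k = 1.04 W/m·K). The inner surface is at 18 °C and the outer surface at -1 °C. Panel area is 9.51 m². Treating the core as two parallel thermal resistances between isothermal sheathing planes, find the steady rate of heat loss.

Q ≈ 3810 W

Sheathing layers in series; stud and cavity paths in parallel between them.
R_inner = 0.018/(1.79×9.51) = 0.001057 K/W
R_stud  = 0.14/(43×0.2×9.51) = 0.001712 K/W
R_cav   = 0.14/(0.0465×0.8×9.51) = 0.3957 K/W
1/R_core = 1/R_stud + 1/R_cav → R_core = 0.001704 K/W
R_outer = 0.022/(1.04×9.51) = 0.002224 K/W
R_total = 0.004986 K/W
Q = ΔT/R_total = 19/0.004986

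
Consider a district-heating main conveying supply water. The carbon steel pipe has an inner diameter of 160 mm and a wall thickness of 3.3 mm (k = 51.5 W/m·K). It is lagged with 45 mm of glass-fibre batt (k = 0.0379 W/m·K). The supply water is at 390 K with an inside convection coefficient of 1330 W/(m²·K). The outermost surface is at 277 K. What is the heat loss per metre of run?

q′ ≈ 62.2 W/m

Treating each annulus and film as a series resistance:
R_inner film = 1/(h_i·2πr₁L) = 1/(1330×2π×0.08×1) = 0.001496 K/W
R_carbon steel pipe wall = ln(83.3/80)/(2π×51.5×1) = 1.249×10^-4 K/W
R_glass-fibre batt = ln(128.3/83.3)/(2π×0.0379×1) = 1.814 K/W
R_total = 1.815 K/W
Q = ΔT/R_total = 113/1.815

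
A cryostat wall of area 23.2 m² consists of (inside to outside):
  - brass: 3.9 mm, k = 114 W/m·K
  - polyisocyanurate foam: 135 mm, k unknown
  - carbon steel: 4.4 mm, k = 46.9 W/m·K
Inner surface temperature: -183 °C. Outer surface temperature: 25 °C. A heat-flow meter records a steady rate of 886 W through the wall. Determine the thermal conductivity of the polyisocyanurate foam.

Using the resistance-network approach (series):
R_brass = L/(kA) = 0.0039/(114×23.2) = 1.475×10^-6 K/W
R_carbon steel = L/(kA) = 0.0044/(46.9×23.2) = 4.044×10^-6 K/W
Sum of known resistances R_other = 5.518×10^-6 K/W
Total R = ΔT/Q = 208/886 = 0.2348 K/W
R_polyisocyanurate foam = R_total − R_other = 0.2348 K/W
k = L/(R·A) = 0.135/(0.2348×23.2)

k ≈ 0.0248 W/(m·K)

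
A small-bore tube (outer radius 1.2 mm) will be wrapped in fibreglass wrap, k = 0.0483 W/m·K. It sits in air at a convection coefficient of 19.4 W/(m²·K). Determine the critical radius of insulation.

For a cylinder r_cr = k/h = 0.0483/19.4
r_cr = 2.49 mm; since the bare radius (1.2 mm) is below r_cr, adding a thin layer of insulation will *increase* heat loss.

r_cr ≈ 2.49 mm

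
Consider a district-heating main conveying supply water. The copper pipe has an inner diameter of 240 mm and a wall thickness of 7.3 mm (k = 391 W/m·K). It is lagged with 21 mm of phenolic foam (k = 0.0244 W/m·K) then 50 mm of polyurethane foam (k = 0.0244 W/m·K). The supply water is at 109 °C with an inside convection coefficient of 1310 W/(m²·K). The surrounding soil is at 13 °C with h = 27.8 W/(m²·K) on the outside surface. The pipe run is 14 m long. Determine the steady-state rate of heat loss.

Q ≈ 460 W

Radial resistances (cylindrical: R_cond = ln(r_o/r_i)/(2πkL), R_conv = 1/(h·2πrL)):
R_inner film = 1/(h_i·2πr₁L) = 1/(1310×2π×0.12×14) = 7.232×10^-5 K/W
R_copper pipe wall = ln(127.3/120)/(2π×391×14) = 1.717×10^-6 K/W
R_phenolic foam = ln(148.3/127.3)/(2π×0.0244×14) = 0.07114 K/W
R_polyurethane foam = ln(198.3/148.3)/(2π×0.0244×14) = 0.1354 K/W
R_outer film = 1/(h_o·2πr_oL) = 1/(27.8×2π×0.1983×14) = 0.002062 K/W
R_total = 0.2086 K/W
Q = ΔT/R_total = 96/0.2086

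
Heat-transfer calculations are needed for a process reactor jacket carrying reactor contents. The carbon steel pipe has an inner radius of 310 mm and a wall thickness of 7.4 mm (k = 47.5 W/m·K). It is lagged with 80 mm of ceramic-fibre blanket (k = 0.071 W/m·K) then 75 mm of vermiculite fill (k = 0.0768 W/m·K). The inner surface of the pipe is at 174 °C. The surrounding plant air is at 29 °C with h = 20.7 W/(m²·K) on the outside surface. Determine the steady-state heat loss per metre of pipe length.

q′ ≈ 165 W/m

Radial resistances (cylindrical: R_cond = ln(r_o/r_i)/(2πkL), R_conv = 1/(h·2πrL)):
R_carbon steel pipe wall = ln(317.4/310)/(2π×47.5×1) = 7.904×10^-5 K/W
R_ceramic-fibre blanket = ln(397.4/317.4)/(2π×0.071×1) = 0.5039 K/W
R_vermiculite fill = ln(472.4/397.4)/(2π×0.0768×1) = 0.3583 K/W
R_outer film = 1/(h_o·2πr_oL) = 1/(20.7×2π×0.4724×1) = 0.01628 K/W
R_total = 0.8785 K/W
Q = ΔT/R_total = 145/0.8785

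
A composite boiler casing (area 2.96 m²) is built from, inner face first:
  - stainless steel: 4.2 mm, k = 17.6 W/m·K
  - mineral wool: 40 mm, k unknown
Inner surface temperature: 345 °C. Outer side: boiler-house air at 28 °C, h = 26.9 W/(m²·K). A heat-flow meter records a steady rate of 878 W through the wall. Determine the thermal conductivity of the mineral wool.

Treating each layer as a thermal resistance in series:
R_stainless steel = L/(kA) = 0.0042/(17.6×2.96) = 8.062×10^-5 K/W
R_outer film = 1/(h_o·A) = 1/(26.9×2.96) = 0.01256 K/W
Sum of known resistances R_other = 0.01264 K/W
Total R = ΔT/Q = 317/878 = 0.361 K/W
R_mineral wool = R_total − R_other = 0.3484 K/W
k = L/(R·A) = 0.04/(0.3484×2.96)

k ≈ 0.0388 W/(m·K)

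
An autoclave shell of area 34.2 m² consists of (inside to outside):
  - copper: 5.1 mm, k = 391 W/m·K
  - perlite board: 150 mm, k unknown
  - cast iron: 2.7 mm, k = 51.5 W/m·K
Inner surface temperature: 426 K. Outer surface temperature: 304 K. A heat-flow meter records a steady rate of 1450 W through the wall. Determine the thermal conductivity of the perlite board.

k ≈ 0.0521 W/(m·K)

Using the resistance-network approach (series):
R_copper = L/(kA) = 0.0051/(391×34.2) = 3.814×10^-7 K/W
R_cast iron = L/(kA) = 0.0027/(51.5×34.2) = 1.533×10^-6 K/W
Sum of known resistances R_other = 1.914×10^-6 K/W
Total R = ΔT/Q = 122/1450 = 0.08414 K/W
R_perlite board = R_total − R_other = 0.08414 K/W
k = L/(R·A) = 0.15/(0.08414×34.2)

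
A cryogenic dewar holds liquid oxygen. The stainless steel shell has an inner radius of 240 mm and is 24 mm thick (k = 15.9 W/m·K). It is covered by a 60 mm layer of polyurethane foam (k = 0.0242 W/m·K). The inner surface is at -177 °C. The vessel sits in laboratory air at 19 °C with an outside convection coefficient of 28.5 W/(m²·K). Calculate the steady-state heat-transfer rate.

Q ≈ 83.9 W

For a spherical shell R = (1/r₁ − 1/r₂)/(4πk); film R = 1/(h·4πr²). In series:
R_stainless steel shell = (1/0.24 − 1/0.264)/(4π×15.9) = 0.001896 K/W
R_polyurethane foam = (1/0.264 − 1/0.324)/(4π×0.0242) = 2.307 K/W
R_outer film = 1/(h·4πr_o²) = 1/(28.5×4π×0.324²) = 0.0266 K/W
R_total = 2.335 K/W
Q = ΔT/R_total = 196/2.335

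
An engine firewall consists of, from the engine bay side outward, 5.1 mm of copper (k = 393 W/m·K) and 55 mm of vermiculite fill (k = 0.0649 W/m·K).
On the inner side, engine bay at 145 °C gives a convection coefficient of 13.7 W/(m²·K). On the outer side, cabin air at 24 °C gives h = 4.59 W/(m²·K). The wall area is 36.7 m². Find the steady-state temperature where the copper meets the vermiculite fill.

T ≈ 137 °C

Model the wall as resistances in series:
R_inner film = 1/(h_i·A) = 1/(13.7×36.7) = 0.001989 K/W
R_copper = L/(kA) = 0.0051/(393×36.7) = 3.536×10^-7 K/W
R_vermiculite fill = L/(kA) = 0.055/(0.0649×36.7) = 0.02309 K/W
R_outer film = 1/(h_o·A) = 1/(4.59×36.7) = 0.005936 K/W
R_total = 0.03102 K/W;  Q = ΔT/R_total = 121/0.03102 = 3901 W
T_interface = T_inner − Q·ΣR(inner→interface) = 145 − 3900×0.001989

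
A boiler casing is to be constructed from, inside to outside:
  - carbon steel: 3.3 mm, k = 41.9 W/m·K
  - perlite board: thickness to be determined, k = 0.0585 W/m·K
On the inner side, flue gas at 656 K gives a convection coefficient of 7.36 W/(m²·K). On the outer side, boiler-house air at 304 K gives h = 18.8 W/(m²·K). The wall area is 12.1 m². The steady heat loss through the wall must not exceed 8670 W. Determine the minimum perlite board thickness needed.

L ≈ 17.7 mm

Using the resistance-network approach (series):
R_inner film = 1/(h_i·A) = 1/(7.36×12.1) = 0.01123 K/W
R_carbon steel = L/(kA) = 0.0033/(41.9×12.1) = 6.509×10^-6 K/W
R_outer film = 1/(h_o·A) = 1/(18.8×12.1) = 0.004396 K/W
Sum of the known resistances R_other = 0.01563 K/W
Required total resistance R_tot = ΔT/Q_allow = 352/8670 = 0.0406 K/W
R_perlite board = R_tot − R_other = 0.02497 K/W
L = R·k·A = 0.02497×0.0585×12.1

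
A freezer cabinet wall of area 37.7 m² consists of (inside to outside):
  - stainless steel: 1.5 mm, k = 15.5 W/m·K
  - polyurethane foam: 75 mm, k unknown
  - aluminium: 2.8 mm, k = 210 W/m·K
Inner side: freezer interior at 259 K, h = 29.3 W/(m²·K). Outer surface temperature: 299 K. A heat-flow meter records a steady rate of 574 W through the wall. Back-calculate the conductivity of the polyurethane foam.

k ≈ 0.0289 W/(m·K)

Using the resistance-network approach (series):
R_inner film = 1/(h_i·A) = 1/(29.3×37.7) = 9.053×10^-4 K/W
R_stainless steel = L/(kA) = 0.0015/(15.5×37.7) = 2.567×10^-6 K/W
R_aluminium = L/(kA) = 0.0028/(210×37.7) = 3.537×10^-7 K/W
Sum of known resistances R_other = 9.082×10^-4 K/W
Total R = ΔT/Q = 40/574 = 0.06969 K/W
R_polyurethane foam = R_total − R_other = 0.06878 K/W
k = L/(R·A) = 0.075/(0.06878×37.7)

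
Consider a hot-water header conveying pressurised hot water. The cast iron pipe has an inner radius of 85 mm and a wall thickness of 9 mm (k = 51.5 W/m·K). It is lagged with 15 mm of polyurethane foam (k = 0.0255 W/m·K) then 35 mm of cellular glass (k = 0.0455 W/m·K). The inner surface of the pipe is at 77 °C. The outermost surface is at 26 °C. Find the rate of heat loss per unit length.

Cylindrical conduction, so R = ln(r₂/r₁)/(2πkL) per layer, in series:
R_cast iron pipe wall = ln(94/85)/(2π×51.5×1) = 3.11×10^-4 K/W
R_polyurethane foam = ln(109/94)/(2π×0.0255×1) = 0.9241 K/W
R_cellular glass = ln(144/109)/(2π×0.0455×1) = 0.974 K/W
R_total = 1.898 K/W
Q = ΔT/R_total = 51/1.898

q′ ≈ 26.9 W/m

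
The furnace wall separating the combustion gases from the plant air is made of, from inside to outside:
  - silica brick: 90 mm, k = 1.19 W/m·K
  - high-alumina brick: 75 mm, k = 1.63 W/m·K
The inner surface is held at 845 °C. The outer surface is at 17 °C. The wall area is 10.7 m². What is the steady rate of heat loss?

Series thermal resistances:
R_silica brick = L/(kA) = 0.09/(1.19×10.7) = 0.007068 K/W
R_high-alumina brick = L/(kA) = 0.075/(1.63×10.7) = 0.0043 K/W
R_total = 0.01137 K/W
Q = ΔT / R_total = 828 / 0.01137

Q ≈ 72800 W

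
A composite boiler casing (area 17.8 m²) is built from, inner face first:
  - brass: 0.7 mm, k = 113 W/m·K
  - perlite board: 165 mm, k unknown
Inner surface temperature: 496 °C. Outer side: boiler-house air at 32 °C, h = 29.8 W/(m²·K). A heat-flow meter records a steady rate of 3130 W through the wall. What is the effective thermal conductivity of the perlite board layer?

k ≈ 0.0633 W/(m·K)

Treating each layer as a thermal resistance in series:
R_brass = L/(kA) = 0.0007/(113×17.8) = 3.48×10^-7 K/W
R_outer film = 1/(h_o·A) = 1/(29.8×17.8) = 0.001885 K/W
Sum of known resistances R_other = 0.001886 K/W
Total R = ΔT/Q = 464/3130 = 0.1482 K/W
R_perlite board = R_total − R_other = 0.1464 K/W
k = L/(R·A) = 0.165/(0.1464×17.8)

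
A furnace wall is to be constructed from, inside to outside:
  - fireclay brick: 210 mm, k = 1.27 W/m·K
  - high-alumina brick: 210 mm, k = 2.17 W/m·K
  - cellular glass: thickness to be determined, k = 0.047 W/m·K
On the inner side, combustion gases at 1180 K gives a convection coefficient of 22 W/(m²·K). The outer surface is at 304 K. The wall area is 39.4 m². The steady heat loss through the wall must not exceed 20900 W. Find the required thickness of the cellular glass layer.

L ≈ 63.2 mm

Thermal resistances in series:
R_inner film = 1/(h_i·A) = 1/(22×39.4) = 0.001154 K/W
R_fireclay brick = L/(kA) = 0.21/(1.27×39.4) = 0.004197 K/W
R_high-alumina brick = L/(kA) = 0.21/(2.17×39.4) = 0.002456 K/W
Sum of the known resistances R_other = 0.007807 K/W
Required total resistance R_tot = ΔT/Q_allow = 876/20900 = 0.04191 K/W
R_cellular glass = R_tot − R_other = 0.03411 K/W
L = R·k·A = 0.03411×0.047×39.4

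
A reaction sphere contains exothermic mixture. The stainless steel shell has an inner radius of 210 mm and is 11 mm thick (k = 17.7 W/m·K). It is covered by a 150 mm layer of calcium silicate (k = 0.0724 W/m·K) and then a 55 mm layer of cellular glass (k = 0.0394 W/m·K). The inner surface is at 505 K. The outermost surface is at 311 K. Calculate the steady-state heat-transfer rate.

Q ≈ 71.5 W

For a spherical shell R = (1/r₁ − 1/r₂)/(4πk); film R = 1/(h·4πr²). In series:
R_stainless steel shell = (1/0.21 − 1/0.221)/(4π×17.7) = 0.001066 K/W
R_calcium silicate = (1/0.221 − 1/0.371)/(4π×0.0724) = 2.011 K/W
R_cellular glass = (1/0.371 − 1/0.426)/(4π×0.0394) = 0.7029 K/W
R_total = 2.715 K/W
Q = ΔT/R_total = 194/2.715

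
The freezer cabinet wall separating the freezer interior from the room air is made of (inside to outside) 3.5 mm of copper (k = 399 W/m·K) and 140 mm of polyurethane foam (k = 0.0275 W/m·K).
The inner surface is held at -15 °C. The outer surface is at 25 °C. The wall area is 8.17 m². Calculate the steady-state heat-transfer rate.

Using the resistance-network approach (series):
R_copper = L/(kA) = 0.0035/(399×8.17) = 1.074×10^-6 K/W
R_polyurethane foam = L/(kA) = 0.14/(0.0275×8.17) = 0.6231 K/W
R_total = 0.6231 K/W
Q = ΔT / R_total = 40 / 0.6231

Q ≈ 64.2 W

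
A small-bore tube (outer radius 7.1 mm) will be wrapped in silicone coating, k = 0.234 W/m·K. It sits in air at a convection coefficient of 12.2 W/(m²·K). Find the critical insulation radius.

r_cr ≈ 19.2 mm

For a cylinder r_cr = k/h = 0.234/12.2
r_cr = 19.2 mm; since the bare radius (7.1 mm) is below r_cr, adding a thin layer of insulation will *increase* heat loss.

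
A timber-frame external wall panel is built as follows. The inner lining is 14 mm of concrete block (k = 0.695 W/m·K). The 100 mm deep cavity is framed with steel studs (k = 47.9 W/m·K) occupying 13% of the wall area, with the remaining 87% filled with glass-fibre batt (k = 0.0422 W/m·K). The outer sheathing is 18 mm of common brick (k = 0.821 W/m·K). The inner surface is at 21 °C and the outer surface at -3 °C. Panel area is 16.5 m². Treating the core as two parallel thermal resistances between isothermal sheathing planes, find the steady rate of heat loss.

Sheathing layers in series; stud and cavity paths in parallel between them.
R_inner = 0.014/(0.695×16.5) = 0.001221 K/W
R_stud  = 0.1/(47.9×0.13×16.5) = 9.733×10^-4 K/W
R_cav   = 0.1/(0.0422×0.87×16.5) = 0.1651 K/W
1/R_core = 1/R_stud + 1/R_cav → R_core = 9.676×10^-4 K/W
R_outer = 0.018/(0.821×16.5) = 0.001329 K/W
R_total = 0.003517 K/W
Q = ΔT/R_total = 24/0.003517

Q ≈ 6820 W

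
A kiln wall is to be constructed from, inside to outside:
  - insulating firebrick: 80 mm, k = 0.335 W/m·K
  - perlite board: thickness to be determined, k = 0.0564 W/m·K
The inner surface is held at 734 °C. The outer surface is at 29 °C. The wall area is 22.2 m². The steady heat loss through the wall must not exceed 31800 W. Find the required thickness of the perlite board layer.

Thermal resistances in series:
R_insulating firebrick = L/(kA) = 0.08/(0.335×22.2) = 0.01076 K/W
Sum of the known resistances R_other = 0.01076 K/W
Required total resistance R_tot = ΔT/Q_allow = 705/31800 = 0.02217 K/W
R_perlite board = R_tot − R_other = 0.01141 K/W
L = R·k·A = 0.01141×0.0564×22.2

L ≈ 14.3 mm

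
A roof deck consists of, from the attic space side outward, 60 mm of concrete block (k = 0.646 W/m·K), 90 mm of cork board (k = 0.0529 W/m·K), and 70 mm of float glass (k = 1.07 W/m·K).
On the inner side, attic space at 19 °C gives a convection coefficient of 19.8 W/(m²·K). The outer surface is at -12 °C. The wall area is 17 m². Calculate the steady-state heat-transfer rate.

Q ≈ 276 W

Series thermal resistances:
R_inner film = 1/(h_i·A) = 1/(19.8×17) = 0.002971 K/W
R_concrete block = L/(kA) = 0.06/(0.646×17) = 0.005463 K/W
R_cork board = L/(kA) = 0.09/(0.0529×17) = 0.1001 K/W
R_float glass = L/(kA) = 0.07/(1.07×17) = 0.003848 K/W
R_total = 0.1124 K/W
Q = ΔT / R_total = 31 / 0.1124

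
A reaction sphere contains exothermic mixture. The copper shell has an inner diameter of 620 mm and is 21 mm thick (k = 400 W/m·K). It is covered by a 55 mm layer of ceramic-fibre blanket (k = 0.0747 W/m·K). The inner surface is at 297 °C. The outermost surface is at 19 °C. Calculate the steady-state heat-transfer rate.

Q ≈ 606 W

Each spherical layer contributes R = (1/r_i − 1/r_o)/(4πk):
R_copper shell = (1/0.31 − 1/0.331)/(4π×400) = 4.072×10^-5 K/W
R_ceramic-fibre blanket = (1/0.331 − 1/0.386)/(4π×0.0747) = 0.4586 K/W
R_total = 0.4586 K/W
Q = ΔT/R_total = 278/0.4586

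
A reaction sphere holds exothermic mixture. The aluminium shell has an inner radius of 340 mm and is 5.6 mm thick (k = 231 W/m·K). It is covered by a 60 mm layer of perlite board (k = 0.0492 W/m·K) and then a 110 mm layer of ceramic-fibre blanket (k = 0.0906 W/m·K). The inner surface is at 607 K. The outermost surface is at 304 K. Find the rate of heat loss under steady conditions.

Spherical conduction: R = (1/r_in − 1/r_out)/(4πk) per layer; series-sum.
R_aluminium shell = (1/0.34 − 1/0.3456)/(4π×231) = 1.642×10^-5 K/W
R_perlite board = (1/0.3456 − 1/0.4056)/(4π×0.0492) = 0.6923 K/W
R_ceramic-fibre blanket = (1/0.4056 − 1/0.5156)/(4π×0.0906) = 0.462 K/W
R_total = 1.154 K/W
Q = ΔT/R_total = 303/1.154

Q ≈ 262 W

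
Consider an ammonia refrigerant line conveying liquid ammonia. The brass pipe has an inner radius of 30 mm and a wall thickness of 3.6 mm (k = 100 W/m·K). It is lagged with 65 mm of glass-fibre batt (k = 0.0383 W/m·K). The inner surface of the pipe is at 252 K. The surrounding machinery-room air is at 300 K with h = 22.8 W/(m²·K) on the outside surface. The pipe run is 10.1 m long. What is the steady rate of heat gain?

Q ≈ 107 W

Per-layer cylindrical resistances, series-summed:
R_brass pipe wall = ln(33.6/30)/(2π×100×10.1) = 1.786×10^-5 K/W
R_glass-fibre batt = ln(98.6/33.6)/(2π×0.0383×10.1) = 0.4429 K/W
R_outer film = 1/(h_o·2πr_oL) = 1/(22.8×2π×0.0986×10.1) = 0.007009 K/W
R_total = 0.45 K/W
Q = ΔT/R_total = 48/0.45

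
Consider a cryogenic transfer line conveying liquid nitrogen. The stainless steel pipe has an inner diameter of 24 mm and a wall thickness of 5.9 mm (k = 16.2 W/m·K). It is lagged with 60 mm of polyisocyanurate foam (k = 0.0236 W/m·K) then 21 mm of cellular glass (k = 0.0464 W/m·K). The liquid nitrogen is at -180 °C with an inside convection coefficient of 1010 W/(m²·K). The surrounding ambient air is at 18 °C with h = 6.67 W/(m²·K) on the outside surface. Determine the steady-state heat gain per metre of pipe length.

q′ ≈ 18 W/m

Treating each annulus and film as a series resistance:
R_inner film = 1/(h_i·2πr₁L) = 1/(1010×2π×0.012×1) = 0.01313 K/W
R_stainless steel pipe wall = ln(17.9/12)/(2π×16.2×1) = 0.003929 K/W
R_polyisocyanurate foam = ln(77.9/17.9)/(2π×0.0236×1) = 9.918 K/W
R_cellular glass = ln(98.9/77.9)/(2π×0.0464×1) = 0.8187 K/W
R_outer film = 1/(h_o·2πr_oL) = 1/(6.67×2π×0.0989×1) = 0.2413 K/W
R_total = 10.99 K/W
Q = ΔT/R_total = 198/10.99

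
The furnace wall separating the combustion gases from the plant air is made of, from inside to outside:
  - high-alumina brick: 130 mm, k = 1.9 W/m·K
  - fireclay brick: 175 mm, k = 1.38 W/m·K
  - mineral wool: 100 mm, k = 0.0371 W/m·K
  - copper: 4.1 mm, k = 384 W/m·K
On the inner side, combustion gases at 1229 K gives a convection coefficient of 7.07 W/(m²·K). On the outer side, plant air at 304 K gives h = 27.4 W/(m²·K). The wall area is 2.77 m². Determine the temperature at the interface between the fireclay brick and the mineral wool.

Treating each layer as a thermal resistance in series:
R_inner film = 1/(h_i·A) = 1/(7.07×2.77) = 0.05106 K/W
R_high-alumina brick = L/(kA) = 0.13/(1.9×2.77) = 0.0247 K/W
R_fireclay brick = L/(kA) = 0.175/(1.38×2.77) = 0.04578 K/W
R_mineral wool = L/(kA) = 0.1/(0.0371×2.77) = 0.9731 K/W
R_copper = L/(kA) = 0.0041/(384×2.77) = 3.855×10^-6 K/W
R_outer film = 1/(h_o·A) = 1/(27.4×2.77) = 0.01318 K/W
R_total = 1.108 K/W;  Q = ΔT/R_total = 925/1.108 = 835 W
T_interface = T_inner − Q·ΣR(inner→interface) = 1229 − 835×0.1215

T ≈ 1130 K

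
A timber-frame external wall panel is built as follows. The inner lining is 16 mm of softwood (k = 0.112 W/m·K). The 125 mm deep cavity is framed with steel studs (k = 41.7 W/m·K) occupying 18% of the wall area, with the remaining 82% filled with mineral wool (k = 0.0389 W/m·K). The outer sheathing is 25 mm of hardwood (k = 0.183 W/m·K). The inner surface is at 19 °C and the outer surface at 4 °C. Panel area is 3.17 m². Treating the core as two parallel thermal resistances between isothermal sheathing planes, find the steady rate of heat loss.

Sheathing layers in series; stud and cavity paths in parallel between them.
R_inner = 0.016/(0.112×3.17) = 0.04507 K/W
R_stud  = 0.125/(41.7×0.18×3.17) = 0.005253 K/W
R_cav   = 0.125/(0.0389×0.82×3.17) = 1.236 K/W
1/R_core = 1/R_stud + 1/R_cav → R_core = 0.005231 K/W
R_outer = 0.025/(0.183×3.17) = 0.0431 K/W
R_total = 0.09339 K/W
Q = ΔT/R_total = 15/0.09339

Q ≈ 161 W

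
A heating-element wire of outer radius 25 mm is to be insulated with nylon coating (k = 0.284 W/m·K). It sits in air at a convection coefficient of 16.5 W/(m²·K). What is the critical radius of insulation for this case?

For a cylinder r_cr = k/h = 0.284/16.5
r_cr = 17.2 mm; since the bare radius (25 mm) is above r_cr, any added insulation will reduce heat loss.

r_cr ≈ 17.2 mm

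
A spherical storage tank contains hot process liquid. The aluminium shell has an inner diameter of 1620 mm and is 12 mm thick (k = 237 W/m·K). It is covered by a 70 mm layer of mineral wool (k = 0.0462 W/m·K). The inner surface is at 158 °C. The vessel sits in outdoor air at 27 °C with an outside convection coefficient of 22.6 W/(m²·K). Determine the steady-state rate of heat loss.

Q ≈ 776 W

Spherical conduction: R = (1/r_in − 1/r_out)/(4πk) per layer; series-sum.
R_aluminium shell = (1/0.81 − 1/0.822)/(4π×237) = 6.052×10^-6 K/W
R_mineral wool = (1/0.822 − 1/0.892)/(4π×0.0462) = 0.1644 K/W
R_outer film = 1/(h·4πr_o²) = 1/(22.6×4π×0.892²) = 0.004425 K/W
R_total = 0.1689 K/W
Q = ΔT/R_total = 131/0.1689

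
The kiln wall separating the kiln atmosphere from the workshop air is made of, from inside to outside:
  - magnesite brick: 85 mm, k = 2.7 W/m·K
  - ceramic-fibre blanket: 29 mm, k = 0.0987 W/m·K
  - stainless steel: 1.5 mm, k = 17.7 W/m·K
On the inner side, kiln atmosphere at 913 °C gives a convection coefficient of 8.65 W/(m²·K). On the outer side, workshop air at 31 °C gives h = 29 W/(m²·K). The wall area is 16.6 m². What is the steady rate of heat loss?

Treating each layer as a thermal resistance in series:
R_inner film = 1/(h_i·A) = 1/(8.65×16.6) = 0.006964 K/W
R_magnesite brick = L/(kA) = 0.085/(2.7×16.6) = 0.001896 K/W
R_ceramic-fibre blanket = L/(kA) = 0.029/(0.0987×16.6) = 0.0177 K/W
R_stainless steel = L/(kA) = 0.0015/(17.7×16.6) = 5.105×10^-6 K/W
R_outer film = 1/(h_o·A) = 1/(29×16.6) = 0.002077 K/W
R_total = 0.02864 K/W
Q = ΔT / R_total = 882 / 0.02864

Q ≈ 30800 W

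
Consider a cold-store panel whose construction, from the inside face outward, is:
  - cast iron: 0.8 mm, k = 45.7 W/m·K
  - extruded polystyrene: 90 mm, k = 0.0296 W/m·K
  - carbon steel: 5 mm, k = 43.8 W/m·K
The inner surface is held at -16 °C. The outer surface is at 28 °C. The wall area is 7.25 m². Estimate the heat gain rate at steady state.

Q ≈ 105 W

Using the resistance-network approach (series):
R_cast iron = L/(kA) = 0.0008/(45.7×7.25) = 2.415×10^-6 K/W
R_extruded polystyrene = L/(kA) = 0.09/(0.0296×7.25) = 0.4194 K/W
R_carbon steel = L/(kA) = 0.005/(43.8×7.25) = 1.575×10^-5 K/W
R_total = 0.4194 K/W
Q = ΔT / R_total = 44 / 0.4194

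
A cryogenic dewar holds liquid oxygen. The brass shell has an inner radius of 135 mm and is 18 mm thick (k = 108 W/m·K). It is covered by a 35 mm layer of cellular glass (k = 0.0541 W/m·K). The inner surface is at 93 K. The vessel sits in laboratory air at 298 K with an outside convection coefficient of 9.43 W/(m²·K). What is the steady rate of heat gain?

Q ≈ 101 W

Radial (spherical) resistances in series:
R_brass shell = (1/0.135 − 1/0.153)/(4π×108) = 6.421×10^-4 K/W
R_cellular glass = (1/0.153 − 1/0.188)/(4π×0.0541) = 1.79 K/W
R_outer film = 1/(h·4πr_o²) = 1/(9.43×4π×0.188²) = 0.2388 K/W
R_total = 2.029 K/W
Q = ΔT/R_total = 205/2.029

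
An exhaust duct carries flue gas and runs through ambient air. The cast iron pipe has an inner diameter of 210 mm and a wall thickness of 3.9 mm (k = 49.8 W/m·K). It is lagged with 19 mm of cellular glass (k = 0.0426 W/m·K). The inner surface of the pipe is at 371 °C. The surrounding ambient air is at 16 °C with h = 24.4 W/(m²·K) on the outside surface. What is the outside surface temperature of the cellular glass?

T ≈ 43.8 °C

Treating each annulus and film as a series resistance:
R_cast iron pipe wall = ln(108.9/105)/(2π×49.8×1) = 1.166×10^-4 K/W
R_cellular glass = ln(127.9/108.9)/(2π×0.0426×1) = 0.6008 K/W
R_outer film = 1/(h_o·2πr_oL) = 1/(24.4×2π×0.1279×1) = 0.051 K/W
R_total = 0.6519 K/W
Q = ΔT/R_total = 355/0.6519
Q = 545 W/m
T_interface = T_inner − Q·ΣR(inner→interface) = 371 − 545×0.6009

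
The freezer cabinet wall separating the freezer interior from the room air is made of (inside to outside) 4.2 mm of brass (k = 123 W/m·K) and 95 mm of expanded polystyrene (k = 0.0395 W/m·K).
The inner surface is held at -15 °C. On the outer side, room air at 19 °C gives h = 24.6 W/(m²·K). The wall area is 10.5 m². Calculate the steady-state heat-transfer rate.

Model the wall as resistances in series:
R_brass = L/(kA) = 0.0042/(123×10.5) = 3.252×10^-6 K/W
R_expanded polystyrene = L/(kA) = 0.095/(0.0395×10.5) = 0.2291 K/W
R_outer film = 1/(h_o·A) = 1/(24.6×10.5) = 0.003871 K/W
R_total = 0.2329 K/W
Q = ΔT / R_total = 34 / 0.2329

Q ≈ 146 W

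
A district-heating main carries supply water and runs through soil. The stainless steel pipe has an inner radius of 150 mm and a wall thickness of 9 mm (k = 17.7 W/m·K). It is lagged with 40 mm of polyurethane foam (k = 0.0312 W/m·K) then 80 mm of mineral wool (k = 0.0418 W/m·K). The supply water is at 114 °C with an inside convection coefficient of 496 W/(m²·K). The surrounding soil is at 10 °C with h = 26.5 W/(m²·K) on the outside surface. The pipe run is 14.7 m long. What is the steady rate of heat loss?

Radial resistances (cylindrical: R_cond = ln(r_o/r_i)/(2πkL), R_conv = 1/(h·2πrL)):
R_inner film = 1/(h_i·2πr₁L) = 1/(496×2π×0.15×14.7) = 1.455×10^-4 K/W
R_stainless steel pipe wall = ln(159/150)/(2π×17.7×14.7) = 3.564×10^-5 K/W
R_polyurethane foam = ln(199/159)/(2π×0.0312×14.7) = 0.07787 K/W
R_mineral wool = ln(279/199)/(2π×0.0418×14.7) = 0.08752 K/W
R_outer film = 1/(h_o·2πr_oL) = 1/(26.5×2π×0.279×14.7) = 0.001464 K/W
R_total = 0.167 K/W
Q = ΔT/R_total = 104/0.167

Q ≈ 623 W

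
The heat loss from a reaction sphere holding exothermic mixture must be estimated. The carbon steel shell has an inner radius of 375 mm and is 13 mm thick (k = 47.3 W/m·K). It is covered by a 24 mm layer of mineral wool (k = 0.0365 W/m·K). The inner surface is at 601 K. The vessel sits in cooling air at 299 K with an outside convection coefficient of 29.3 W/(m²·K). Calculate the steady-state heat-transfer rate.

Radial (spherical) resistances in series:
R_carbon steel shell = (1/0.375 − 1/0.388)/(4π×47.3) = 1.503×10^-4 K/W
R_mineral wool = (1/0.388 − 1/0.412)/(4π×0.0365) = 0.3273 K/W
R_outer film = 1/(h·4πr_o²) = 1/(29.3×4π×0.412²) = 0.016 K/W
R_total = 0.3435 K/W
Q = ΔT/R_total = 302/0.3435

Q ≈ 879 W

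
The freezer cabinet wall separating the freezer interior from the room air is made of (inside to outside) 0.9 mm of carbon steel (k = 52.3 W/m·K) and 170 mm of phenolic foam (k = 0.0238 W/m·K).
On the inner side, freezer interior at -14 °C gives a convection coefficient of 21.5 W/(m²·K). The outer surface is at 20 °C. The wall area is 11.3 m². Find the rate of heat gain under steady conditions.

Q ≈ 53.4 W

Treating each layer as a thermal resistance in series:
R_inner film = 1/(h_i·A) = 1/(21.5×11.3) = 0.004116 K/W
R_carbon steel = L/(kA) = 0.0009/(52.3×11.3) = 1.523×10^-6 K/W
R_phenolic foam = L/(kA) = 0.17/(0.0238×11.3) = 0.6321 K/W
R_total = 0.6362 K/W
Q = ΔT / R_total = 34 / 0.6362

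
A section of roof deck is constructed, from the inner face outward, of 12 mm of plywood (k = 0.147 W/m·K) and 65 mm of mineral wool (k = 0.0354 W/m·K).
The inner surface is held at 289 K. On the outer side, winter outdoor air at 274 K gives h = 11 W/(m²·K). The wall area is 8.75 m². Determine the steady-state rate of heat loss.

Q ≈ 65.3 W

Treating each layer as a thermal resistance in series:
R_plywood = L/(kA) = 0.012/(0.147×8.75) = 0.009329 K/W
R_mineral wool = L/(kA) = 0.065/(0.0354×8.75) = 0.2098 K/W
R_outer film = 1/(h_o·A) = 1/(11×8.75) = 0.01039 K/W
R_total = 0.2296 K/W
Q = ΔT / R_total = 15 / 0.2296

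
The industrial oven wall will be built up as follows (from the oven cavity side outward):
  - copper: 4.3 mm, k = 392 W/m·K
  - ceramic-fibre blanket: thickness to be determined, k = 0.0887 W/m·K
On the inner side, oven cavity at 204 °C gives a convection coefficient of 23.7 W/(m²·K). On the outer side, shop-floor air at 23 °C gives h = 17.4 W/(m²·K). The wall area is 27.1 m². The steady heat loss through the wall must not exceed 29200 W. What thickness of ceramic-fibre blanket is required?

L ≈ 6.06 mm

Treating each layer as a thermal resistance in series:
R_inner film = 1/(h_i·A) = 1/(23.7×27.1) = 0.001557 K/W
R_copper = L/(kA) = 0.0043/(392×27.1) = 4.048×10^-7 K/W
R_outer film = 1/(h_o·A) = 1/(17.4×27.1) = 0.002121 K/W
Sum of the known resistances R_other = 0.003678 K/W
Required total resistance R_tot = ΔT/Q_allow = 181/29200 = 0.006199 K/W
R_ceramic-fibre blanket = R_tot − R_other = 0.002521 K/W
L = R·k·A = 0.002521×0.0887×27.1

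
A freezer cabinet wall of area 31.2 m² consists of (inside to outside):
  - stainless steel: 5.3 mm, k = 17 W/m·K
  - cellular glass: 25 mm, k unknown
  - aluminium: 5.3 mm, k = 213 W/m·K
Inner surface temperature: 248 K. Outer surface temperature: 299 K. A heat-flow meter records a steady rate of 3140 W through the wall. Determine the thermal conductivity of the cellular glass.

Thermal resistances in series:
R_stainless steel = L/(kA) = 0.0053/(17×31.2) = 9.992×10^-6 K/W
R_aluminium = L/(kA) = 0.0053/(213×31.2) = 7.975×10^-7 K/W
Sum of known resistances R_other = 1.079×10^-5 K/W
Total R = ΔT/Q = 51/3140 = 0.01624 K/W
R_cellular glass = R_total − R_other = 0.01623 K/W
k = L/(R·A) = 0.025/(0.01623×31.2)

k ≈ 0.0494 W/(m·K)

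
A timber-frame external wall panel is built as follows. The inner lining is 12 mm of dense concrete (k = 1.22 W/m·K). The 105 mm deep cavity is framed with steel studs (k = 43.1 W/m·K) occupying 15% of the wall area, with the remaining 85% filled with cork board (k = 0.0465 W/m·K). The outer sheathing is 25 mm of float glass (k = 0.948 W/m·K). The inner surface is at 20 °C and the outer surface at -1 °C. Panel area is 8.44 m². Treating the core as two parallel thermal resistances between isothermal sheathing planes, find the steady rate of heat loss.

Q ≈ 3390 W

Sheathing layers in series; stud and cavity paths in parallel between them.
R_inner = 0.012/(1.22×8.44) = 0.001165 K/W
R_stud  = 0.105/(43.1×0.15×8.44) = 0.001924 K/W
R_cav   = 0.105/(0.0465×0.85×8.44) = 0.3148 K/W
1/R_core = 1/R_stud + 1/R_cav → R_core = 0.001913 K/W
R_outer = 0.025/(0.948×8.44) = 0.003125 K/W
R_total = 0.006203 K/W
Q = ΔT/R_total = 21/0.006203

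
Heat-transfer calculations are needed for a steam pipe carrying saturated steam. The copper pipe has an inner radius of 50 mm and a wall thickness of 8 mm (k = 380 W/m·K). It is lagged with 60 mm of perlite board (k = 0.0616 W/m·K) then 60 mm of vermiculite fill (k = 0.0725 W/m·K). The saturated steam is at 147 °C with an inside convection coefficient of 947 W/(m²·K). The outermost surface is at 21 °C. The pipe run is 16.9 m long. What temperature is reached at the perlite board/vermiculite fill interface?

Treating each annulus and film as a series resistance:
R_inner film = 1/(h_i·2πr₁L) = 1/(947×2π×0.05×16.9) = 1.989×10^-4 K/W
R_copper pipe wall = ln(58/50)/(2π×380×16.9) = 3.678×10^-6 K/W
R_perlite board = ln(118/58)/(2π×0.0616×16.9) = 0.1086 K/W
R_vermiculite fill = ln(178/118)/(2π×0.0725×16.9) = 0.0534 K/W
R_total = 0.1622 K/W
Q = ΔT/R_total = 126/0.1622
Q = 777 W
T_interface = T_inner − Q·ΣR(inner→interface) = 147 − 777×0.1088

T ≈ 62.5 °C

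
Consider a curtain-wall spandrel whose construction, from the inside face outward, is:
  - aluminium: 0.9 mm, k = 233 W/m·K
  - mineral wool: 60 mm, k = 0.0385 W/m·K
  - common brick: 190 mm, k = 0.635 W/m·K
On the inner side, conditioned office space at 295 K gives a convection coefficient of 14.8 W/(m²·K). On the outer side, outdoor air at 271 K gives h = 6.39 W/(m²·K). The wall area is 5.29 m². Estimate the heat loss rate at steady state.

Q ≈ 61 W

Series thermal resistances:
R_inner film = 1/(h_i·A) = 1/(14.8×5.29) = 0.01277 K/W
R_aluminium = L/(kA) = 0.0009/(233×5.29) = 7.302×10^-7 K/W
R_mineral wool = L/(kA) = 0.06/(0.0385×5.29) = 0.2946 K/W
R_common brick = L/(kA) = 0.19/(0.635×5.29) = 0.05656 K/W
R_outer film = 1/(h_o·A) = 1/(6.39×5.29) = 0.02958 K/W
R_total = 0.3935 K/W
Q = ΔT / R_total = 24 / 0.3935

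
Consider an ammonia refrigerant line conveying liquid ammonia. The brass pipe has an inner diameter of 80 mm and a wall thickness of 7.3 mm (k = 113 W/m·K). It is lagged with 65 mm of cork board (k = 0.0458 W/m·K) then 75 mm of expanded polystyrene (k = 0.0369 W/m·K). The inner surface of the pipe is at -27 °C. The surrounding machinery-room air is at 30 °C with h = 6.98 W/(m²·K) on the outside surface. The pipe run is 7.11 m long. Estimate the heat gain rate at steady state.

Radial resistances (cylindrical: R_cond = ln(r_o/r_i)/(2πkL), R_conv = 1/(h·2πrL)):
R_brass pipe wall = ln(47.3/40)/(2π×113×7.11) = 3.321×10^-5 K/W
R_cork board = ln(112.3/47.3)/(2π×0.0458×7.11) = 0.4226 K/W
R_expanded polystyrene = ln(187.3/112.3)/(2π×0.0369×7.11) = 0.3103 K/W
R_outer film = 1/(h_o·2πr_oL) = 1/(6.98×2π×0.1873×7.11) = 0.01712 K/W
R_total = 0.7501 K/W
Q = ΔT/R_total = 57/0.7501

Q ≈ 76 W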